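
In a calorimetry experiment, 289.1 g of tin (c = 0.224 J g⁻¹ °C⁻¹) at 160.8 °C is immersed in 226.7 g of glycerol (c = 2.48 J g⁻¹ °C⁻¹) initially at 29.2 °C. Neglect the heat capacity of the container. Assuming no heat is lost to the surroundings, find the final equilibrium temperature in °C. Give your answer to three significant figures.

Heat lost by tin = heat gained by glycerol.
(289.1)(0.224)(160.8 − T) = (226.7)(2.48)(T − 29.2)
64.7584 (160.8 − T) = 562.216 (T − 29.2)
10413 − 64.7584 T = 562.216 T − 16417
26830 = 626.9744 T
T = 42.79 °C

T_f = 42.8 °C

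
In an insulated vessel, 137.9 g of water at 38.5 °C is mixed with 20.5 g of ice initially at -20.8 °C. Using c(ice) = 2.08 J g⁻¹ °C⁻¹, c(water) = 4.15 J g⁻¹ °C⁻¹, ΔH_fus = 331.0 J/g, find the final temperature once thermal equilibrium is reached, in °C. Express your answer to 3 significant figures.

Heat to bring ice to 0 °C and melt it: q₁ = 20.5×2.08×20.8 + 20.5×331.0 = 7672.4 J
Heat the water can supply cooling to 0 °C: 137.9×4.15×38.5 = 22033.0 J > q₁, so all ice melts.
Energy balance: 137.9×4.15×(38.5 − T) = 7672.4 + 20.5×4.15×(T − 0)
572.285(38.5 − T) = 7672.4 + 85.075 T
22033.0 − 7672.4 = 657.360 T
T = 14360.6 / 657.360 = 21.846 °C

T_f = 21.8 °C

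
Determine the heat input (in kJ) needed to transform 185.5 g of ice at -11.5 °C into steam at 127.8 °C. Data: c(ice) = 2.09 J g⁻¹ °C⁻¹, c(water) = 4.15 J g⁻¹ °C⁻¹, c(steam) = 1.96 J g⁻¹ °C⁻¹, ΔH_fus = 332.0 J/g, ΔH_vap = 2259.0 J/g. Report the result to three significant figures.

q = 572 kJ

q1 (heat ice -11.5→0.0 °C): 185.5 × 2.09 × 11.5 = 4458 J
q2 (melt at 0 °C): 185.5 × 332.0 = 61586 J
q3 (heat water 0.0→100.0 °C): 185.5 × 4.15 × 100.0 = 76983 J
q4 (vaporize at 100 °C): 185.5 × 2259.0 = 419045 J
q5 (heat steam 100.0→127.8 °C): 185.5 × 1.96 × 27.8 = 10108 J
Total: 4458 + 61586 + 76983 + 419045 + 10108 = 572180 J = 572 kJ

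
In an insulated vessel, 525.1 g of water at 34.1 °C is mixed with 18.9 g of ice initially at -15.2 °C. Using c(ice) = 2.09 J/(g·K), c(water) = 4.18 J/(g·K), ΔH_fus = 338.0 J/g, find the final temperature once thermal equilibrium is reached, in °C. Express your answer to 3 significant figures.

Heat to bring ice to 0 °C and melt it: q₁ = 18.9×2.09×15.2 + 18.9×338.0 = 6988.6 J
Heat the water can supply cooling to 0 °C: 525.1×4.18×34.1 = 74846.7 J > q₁, so all ice melts.
Energy balance: 525.1×4.18×(34.1 − T) = 6988.6 + 18.9×4.18×(T − 0)
2194.918(34.1 − T) = 6988.6 + 79.002 T
74846.7 − 6988.6 = 2273.920 T
T = 67858.1 / 2273.920 = 29.84 °C

T_f = 29.8 °C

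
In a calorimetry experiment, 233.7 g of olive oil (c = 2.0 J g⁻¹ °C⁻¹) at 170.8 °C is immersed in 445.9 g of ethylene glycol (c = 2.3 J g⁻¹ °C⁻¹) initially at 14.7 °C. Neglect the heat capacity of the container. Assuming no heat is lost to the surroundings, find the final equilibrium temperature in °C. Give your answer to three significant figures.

Heat lost by olive oil = heat gained by ethylene glycol.
(233.7)(2.0)(170.8 − T) = (445.9)(2.3)(T − 14.7)
467.4 (170.8 − T) = 1025.57 (T − 14.7)
79832 − 467.4 T = 1025.57 T − 15076
94908 = 1492.97 T
T = 63.57 °C

T_f = 63.6 °C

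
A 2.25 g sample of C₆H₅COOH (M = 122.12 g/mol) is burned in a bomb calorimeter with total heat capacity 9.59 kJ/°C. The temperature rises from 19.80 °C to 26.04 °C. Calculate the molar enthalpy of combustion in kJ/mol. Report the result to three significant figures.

ΔT = 26.04 − 19.80 = 6.24 °C
q_cal = C_cal × ΔT = 9.59 × 6.24 = 59.8416 kJ
n = 2.25 / 122.12 = 0.01842 mol
q_rxn = −q_cal = -59.8416 kJ
ΔH = -59.8416 / 0.01842 = -3249 kJ/mol

ΔH = -3250 kJ/mol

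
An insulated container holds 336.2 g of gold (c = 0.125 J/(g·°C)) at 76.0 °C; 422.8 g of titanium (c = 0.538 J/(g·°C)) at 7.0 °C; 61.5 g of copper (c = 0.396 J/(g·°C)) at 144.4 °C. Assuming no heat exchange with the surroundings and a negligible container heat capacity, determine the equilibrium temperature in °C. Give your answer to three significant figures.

Σ mᵢcᵢ(T − Tᵢ) = 0  ⇒  T = Σ mᵢcᵢTᵢ / Σ mᵢcᵢ
Σ mᵢcᵢ = 336.2×0.125 + 422.8×0.538 + 61.5×0.396 = 293.8454
Σ mᵢcᵢTᵢ = 42.025×76.0 + 227.4664×7.0 + 24.354×144.4 = 8302.9
T = 8302.9 / 293.8454 = 28.26 °C

T_f = 28.3 °C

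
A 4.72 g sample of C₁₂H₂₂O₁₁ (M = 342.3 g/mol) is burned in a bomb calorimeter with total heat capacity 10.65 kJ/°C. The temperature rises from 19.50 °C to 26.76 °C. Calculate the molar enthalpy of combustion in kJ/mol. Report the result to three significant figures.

ΔT = 26.76 − 19.50 = 7.26 °C
q_cal = C_cal × ΔT = 10.65 × 7.26 = 77.319 kJ
n = 4.72 / 342.3 = 0.01379 mol
q_rxn = −q_cal = -77.319 kJ
ΔH = -77.319 / 0.01379 = -5607 kJ/mol

ΔH = -5610 kJ/mol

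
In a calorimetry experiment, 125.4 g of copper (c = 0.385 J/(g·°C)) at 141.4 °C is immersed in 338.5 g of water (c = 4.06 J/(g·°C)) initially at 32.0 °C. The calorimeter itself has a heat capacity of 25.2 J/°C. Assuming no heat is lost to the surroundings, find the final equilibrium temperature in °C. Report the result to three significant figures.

Heat lost by copper = heat gained by water + calorimeter.
(125.4)(0.385)(141.4 − T) = [(338.5)(4.06) + 25.2](T − 32.0)
48.279 (141.4 − T) = 1399.51 (T − 32.0)
6826.7 − 48.279 T = 1399.51 T − 44784
51610.7 = 1447.789 T
T = 35.648 °C

T_f = 35.6 °C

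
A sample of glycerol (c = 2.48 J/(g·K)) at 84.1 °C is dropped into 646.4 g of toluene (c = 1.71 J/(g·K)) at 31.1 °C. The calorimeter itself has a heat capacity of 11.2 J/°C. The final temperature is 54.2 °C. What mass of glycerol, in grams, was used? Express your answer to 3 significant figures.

q_gained = (646.4 × 1.71 + 11.2) × (54.2 − 31.1) = 25790 J
q_lost = m × 2.48 × (84.1 − 54.2) = 74.152 m
m = 25790 / 74.152 = 348 g

m = 348 g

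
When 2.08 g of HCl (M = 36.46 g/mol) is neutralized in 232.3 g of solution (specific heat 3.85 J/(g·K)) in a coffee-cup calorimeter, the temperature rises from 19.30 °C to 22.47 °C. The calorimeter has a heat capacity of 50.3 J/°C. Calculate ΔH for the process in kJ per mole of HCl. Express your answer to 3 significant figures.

|ΔT| = |22.47 − 19.30| = 3.17 °C
|q_surr| = (232.3 × 3.85 + 50.3) × 3.17 = 944.655 × 3.17 = 2995 J
n(HCl) = 2.08 / 36.46 = 0.05705 mol
Temperature rose, so q_rxn = −|q_surr| = -2.995 kJ
ΔH = q_rxn / n = -52.50 kJ/mol

ΔH = -52.5 kJ/mol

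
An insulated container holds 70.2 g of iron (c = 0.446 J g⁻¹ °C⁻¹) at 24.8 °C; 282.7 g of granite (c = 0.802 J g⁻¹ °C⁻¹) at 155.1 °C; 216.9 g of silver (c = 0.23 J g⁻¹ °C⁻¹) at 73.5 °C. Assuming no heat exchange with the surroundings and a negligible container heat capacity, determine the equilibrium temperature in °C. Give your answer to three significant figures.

Σ mᵢcᵢ(T − Tᵢ) = 0  ⇒  T = Σ mᵢcᵢTᵢ / Σ mᵢcᵢ
Σ mᵢcᵢ = 70.2×0.446 + 282.7×0.802 + 216.9×0.23 = 307.9216
Σ mᵢcᵢTᵢ = 31.3092×24.8 + 226.7254×155.1 + 49.887×73.5 = 39608
T = 39608 / 307.9216 = 128.6 °C

T_f = 129 °C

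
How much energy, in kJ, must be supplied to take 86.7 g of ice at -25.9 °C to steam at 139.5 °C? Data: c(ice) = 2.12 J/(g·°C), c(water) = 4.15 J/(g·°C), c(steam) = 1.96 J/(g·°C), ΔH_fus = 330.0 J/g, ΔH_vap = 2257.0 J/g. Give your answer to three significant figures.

q1 (heat ice -25.9→0.0 °C): 86.7 × 2.12 × 25.9 = 4761 J
q2 (melt at 0 °C): 86.7 × 330.0 = 28611 J
q3 (heat water 0.0→100.0 °C): 86.7 × 4.15 × 100.0 = 35981 J
q4 (vaporize at 100 °C): 86.7 × 2257.0 = 195682 J
q5 (heat steam 100.0→139.5 °C): 86.7 × 1.96 × 39.5 = 6712 J
Total: 4761 + 28611 + 35981 + 195682 + 6712 = 271747 J = 272 kJ

q = 272 kJ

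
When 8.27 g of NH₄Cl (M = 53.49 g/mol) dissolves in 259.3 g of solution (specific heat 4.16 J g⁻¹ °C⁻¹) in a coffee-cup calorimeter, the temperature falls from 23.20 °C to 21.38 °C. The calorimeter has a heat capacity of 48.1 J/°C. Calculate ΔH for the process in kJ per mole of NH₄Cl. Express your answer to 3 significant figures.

|ΔT| = |21.38 − 23.20| = 1.82 °C
|q_surr| = (259.3 × 4.16 + 48.1) × 1.82 = 1126.788 × 1.82 = 2051 J
n(NH₄Cl) = 8.27 / 53.49 = 0.1546 mol
Temperature fell, so q_rxn = +|q_surr| = 2.051 kJ
ΔH = q_rxn / n = 13.27 kJ/mol

ΔH = 13.3 kJ/mol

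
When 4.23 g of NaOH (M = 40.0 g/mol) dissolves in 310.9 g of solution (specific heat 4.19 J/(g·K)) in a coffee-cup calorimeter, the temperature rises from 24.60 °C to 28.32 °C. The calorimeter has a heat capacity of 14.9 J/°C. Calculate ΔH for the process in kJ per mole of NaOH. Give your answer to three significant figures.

ΔH = -46.3 kJ/mol

|ΔT| = |28.32 − 24.60| = 3.72 °C
|q_surr| = (310.9 × 4.19 + 14.9) × 3.72 = 1317.571 × 3.72 = 4901 J
n(NaOH) = 4.23 / 40.0 = 0.1058 mol
Temperature rose, so q_rxn = −|q_surr| = -4.901 kJ
ΔH = q_rxn / n = -46.32 kJ/mol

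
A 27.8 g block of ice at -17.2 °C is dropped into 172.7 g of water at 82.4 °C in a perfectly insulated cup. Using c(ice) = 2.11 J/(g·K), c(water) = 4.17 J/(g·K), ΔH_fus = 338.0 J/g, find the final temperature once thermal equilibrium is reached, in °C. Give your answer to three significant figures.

Heat to bring ice to 0 °C and melt it: q₁ = 27.8×2.11×17.2 + 27.8×338.0 = 10405 J
Heat the water can supply cooling to 0 °C: 172.7×4.17×82.4 = 59341.1 J > q₁, so all ice melts.
Energy balance: 172.7×4.17×(82.4 − T) = 10405 + 27.8×4.17×(T − 0)
720.159(82.4 − T) = 10405 + 115.926 T
59341.1 − 10405 = 836.085 T
T = 48936.1 / 836.085 = 58.53 °C

T_f = 58.5 °C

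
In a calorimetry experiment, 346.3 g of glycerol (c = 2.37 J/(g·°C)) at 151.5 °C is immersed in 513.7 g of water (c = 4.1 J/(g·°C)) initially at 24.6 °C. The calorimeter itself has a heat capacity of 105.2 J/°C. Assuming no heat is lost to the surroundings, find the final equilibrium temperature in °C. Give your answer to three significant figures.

Heat lost by glycerol = heat gained by water + calorimeter.
(346.3)(2.37)(151.5 − T) = [(513.7)(4.1) + 105.2](T − 24.6)
820.731 (151.5 − T) = 2211.37 (T − 24.6)
124340 − 820.731 T = 2211.37 T − 54400
178740 = 3032.101 T
T = 58.949 °C

T_f = 58.9 °C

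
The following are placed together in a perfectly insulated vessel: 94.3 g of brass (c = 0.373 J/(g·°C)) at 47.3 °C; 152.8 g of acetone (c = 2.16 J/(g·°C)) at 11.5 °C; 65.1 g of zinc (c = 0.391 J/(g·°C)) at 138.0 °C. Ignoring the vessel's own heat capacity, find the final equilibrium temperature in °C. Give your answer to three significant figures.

Σ mᵢcᵢ(T − Tᵢ) = 0  ⇒  T = Σ mᵢcᵢTᵢ / Σ mᵢcᵢ
Σ mᵢcᵢ = 94.3×0.373 + 152.8×2.16 + 65.1×0.391 = 390.6760
Σ mᵢcᵢTᵢ = 35.1739×47.3 + 330.048×11.5 + 25.4541×138.0 = 8971.9
T = 8971.9 / 390.6760 = 22.97 °C

T_f = 23.0 °C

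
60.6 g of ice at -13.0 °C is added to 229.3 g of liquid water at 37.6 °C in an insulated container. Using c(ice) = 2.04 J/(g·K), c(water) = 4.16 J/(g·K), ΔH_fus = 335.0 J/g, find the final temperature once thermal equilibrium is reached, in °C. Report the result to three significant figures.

T_f = 11.6 °C

Heat to bring ice to 0 °C and melt it: q₁ = 60.6×2.04×13.0 + 60.6×335.0 = 21908 J
Heat the water can supply cooling to 0 °C: 229.3×4.16×37.6 = 35866.2 J > q₁, so all ice melts.
Energy balance: 229.3×4.16×(37.6 − T) = 21908 + 60.6×4.16×(T − 0)
953.888(37.6 − T) = 21908 + 252.096 T
35866.2 − 21908 = 1205.984 T
T = 13958.2 / 1205.984 = 11.57 °C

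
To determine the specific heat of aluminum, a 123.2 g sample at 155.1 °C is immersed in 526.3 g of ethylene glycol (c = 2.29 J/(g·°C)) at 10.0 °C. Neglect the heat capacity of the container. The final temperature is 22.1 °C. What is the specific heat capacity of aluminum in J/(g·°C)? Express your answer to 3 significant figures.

c = 0.890 J/(g·°C)

q_gained = (526.3 × 2.29) × (22.1 − 10.0) = 14580 J
q_lost = 123.2 × c × (155.1 − 22.1) = 16385.6 c
Set equal: c = 14580 / 16385.6 = 0.890 J/(g·°C)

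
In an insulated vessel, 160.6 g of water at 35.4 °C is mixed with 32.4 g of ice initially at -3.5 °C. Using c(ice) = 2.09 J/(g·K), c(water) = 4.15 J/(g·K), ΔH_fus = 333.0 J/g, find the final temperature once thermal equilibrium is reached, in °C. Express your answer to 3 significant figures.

Heat to bring ice to 0 °C and melt it: q₁ = 32.4×2.09×3.5 + 32.4×333.0 = 11026 J
Heat the water can supply cooling to 0 °C: 160.6×4.15×35.4 = 23593.7 J > q₁, so all ice melts.
Energy balance: 160.6×4.15×(35.4 − T) = 11026 + 32.4×4.15×(T − 0)
666.49(35.4 − T) = 11026 + 134.46 T
23593.7 − 11026 = 800.95 T
T = 12567.7 / 800.95 = 15.69 °C

T_f = 15.7 °C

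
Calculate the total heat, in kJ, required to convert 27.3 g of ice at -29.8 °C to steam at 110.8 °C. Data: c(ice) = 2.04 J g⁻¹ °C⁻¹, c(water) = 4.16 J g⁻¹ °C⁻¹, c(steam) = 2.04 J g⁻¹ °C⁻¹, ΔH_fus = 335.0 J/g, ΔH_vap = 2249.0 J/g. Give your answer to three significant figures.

q1 (heat ice -29.8→0.0 °C): 27.3 × 2.04 × 29.8 = 1660 J
q2 (melt at 0 °C): 27.3 × 335.0 = 9146 J
q3 (heat water 0.0→100.0 °C): 27.3 × 4.16 × 100.0 = 11357 J
q4 (vaporize at 100 °C): 27.3 × 2249.0 = 61398 J
q5 (heat steam 100.0→110.8 °C): 27.3 × 2.04 × 10.8 = 601 J
Total: 1660 + 9146 + 11357 + 61398 + 601 = 84162 J = 84.2 kJ

q = 84.2 kJ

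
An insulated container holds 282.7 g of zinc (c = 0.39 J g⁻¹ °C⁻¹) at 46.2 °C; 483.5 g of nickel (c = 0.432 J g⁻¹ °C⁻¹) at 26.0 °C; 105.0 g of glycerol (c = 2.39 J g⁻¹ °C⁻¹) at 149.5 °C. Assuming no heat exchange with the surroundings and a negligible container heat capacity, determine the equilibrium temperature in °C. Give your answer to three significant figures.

Σ mᵢcᵢ(T − Tᵢ) = 0  ⇒  T = Σ mᵢcᵢTᵢ / Σ mᵢcᵢ
Σ mᵢcᵢ = 282.7×0.39 + 483.5×0.432 + 105.0×2.39 = 570.075
Σ mᵢcᵢTᵢ = 110.253×46.2 + 208.872×26.0 + 250.95×149.5 = 48041
T = 48041 / 570.075 = 84.27 °C

T_f = 84.3 °C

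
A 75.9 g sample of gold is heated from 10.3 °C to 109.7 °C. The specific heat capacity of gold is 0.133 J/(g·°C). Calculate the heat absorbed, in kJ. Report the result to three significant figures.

q = 1.00 kJ

q = m c ΔT = 75.9 × 0.133 × (109.7 − 10.3)
q = 75.9 × 0.133 × 99.4 = 1003 J = 1.00 kJ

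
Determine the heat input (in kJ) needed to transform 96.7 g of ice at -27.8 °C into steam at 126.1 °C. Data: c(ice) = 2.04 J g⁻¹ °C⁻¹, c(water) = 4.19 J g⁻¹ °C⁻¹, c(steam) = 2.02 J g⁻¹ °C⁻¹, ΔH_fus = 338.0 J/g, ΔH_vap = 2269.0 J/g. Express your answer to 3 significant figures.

q = 303 kJ

q1 (heat ice -27.8→0.0 °C): 96.7 × 2.04 × 27.8 = 5484 J
q2 (melt at 0 °C): 96.7 × 338.0 = 32685 J
q3 (heat water 0.0→100.0 °C): 96.7 × 4.19 × 100.0 = 40517 J
q4 (vaporize at 100 °C): 96.7 × 2269.0 = 219412 J
q5 (heat steam 100.0→126.1 °C): 96.7 × 2.02 × 26.1 = 5098 J
Total: 5484 + 32685 + 40517 + 219412 + 5098 = 303196 J = 303 kJ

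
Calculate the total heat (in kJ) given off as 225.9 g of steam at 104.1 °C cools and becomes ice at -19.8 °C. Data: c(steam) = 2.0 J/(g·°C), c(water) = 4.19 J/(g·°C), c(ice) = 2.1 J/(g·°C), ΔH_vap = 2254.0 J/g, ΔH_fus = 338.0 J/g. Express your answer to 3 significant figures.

q = 691 kJ

q1 (cool steam 104.1→100 °C): 225.9 × 2.0 × 4.1 = 1852 J
q2 (condense at 100 °C): 225.9 × 2254.0 = 509179 J
q3 (cool water 100→0 °C): 225.9 × 4.19 × 100.0 = 94652 J
q4 (freeze at 0 °C): 225.9 × 338.0 = 76354 J
q5 (cool ice 0→-19.8 °C): 225.9 × 2.1 × 19.8 = 9393 J
Total: 1852 + 509179 + 94652 + 76354 + 9393 = 691430 J = 691 kJ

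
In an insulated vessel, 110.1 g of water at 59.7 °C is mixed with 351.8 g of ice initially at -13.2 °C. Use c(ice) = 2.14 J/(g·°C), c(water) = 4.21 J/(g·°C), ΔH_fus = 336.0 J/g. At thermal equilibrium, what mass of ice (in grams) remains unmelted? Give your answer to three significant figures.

m_ice remaining = 299 g

Heat to warm all ice to 0 °C: 351.8×2.14×13.2 = 9937.6 J
Heat released by water cooling to 0 °C: 110.1×4.21×59.7 = 27672 J
27672 J < 9937.6 + 351.8×336.0 = 128142.4 J, so not all ice melts; final T = 0 °C.
Heat left for melting: 27672 − 9937.6 = 17734.4 J
Mass melted = 17734.4 / 336.0 = 52.78 g
Ice remaining = 351.8 − 52.78 = 299.02 g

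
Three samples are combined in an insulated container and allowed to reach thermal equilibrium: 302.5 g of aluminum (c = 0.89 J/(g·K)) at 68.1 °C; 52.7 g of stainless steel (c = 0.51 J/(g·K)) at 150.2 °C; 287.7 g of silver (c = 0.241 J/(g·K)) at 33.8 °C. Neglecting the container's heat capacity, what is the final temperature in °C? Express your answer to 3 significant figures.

Σ mᵢcᵢ(T − Tᵢ) = 0  ⇒  T = Σ mᵢcᵢTᵢ / Σ mᵢcᵢ
Σ mᵢcᵢ = 302.5×0.89 + 52.7×0.51 + 287.7×0.241 = 365.4377
Σ mᵢcᵢTᵢ = 269.225×68.1 + 26.877×150.2 + 69.3357×33.8 = 24715
T = 24715 / 365.4377 = 67.63 °C

T_f = 67.6 °C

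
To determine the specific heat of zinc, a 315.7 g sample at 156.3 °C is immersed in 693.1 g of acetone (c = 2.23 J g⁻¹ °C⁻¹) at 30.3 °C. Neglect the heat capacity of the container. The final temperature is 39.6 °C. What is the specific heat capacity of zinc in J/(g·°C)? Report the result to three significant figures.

c = 0.390 J/(g·°C)

q_gained = (693.1 × 2.23) × (39.6 − 30.3) = 14370 J
q_lost = 315.7 × c × (156.3 − 39.6) = 36842.19 c
Set equal: c = 14370 / 36842.19 = 0.390 J/(g·°C)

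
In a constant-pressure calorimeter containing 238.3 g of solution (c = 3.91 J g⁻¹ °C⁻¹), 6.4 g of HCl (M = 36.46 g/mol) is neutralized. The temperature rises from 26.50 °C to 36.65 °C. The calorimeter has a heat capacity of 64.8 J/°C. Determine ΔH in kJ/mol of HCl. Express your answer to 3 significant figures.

ΔH = -57.6 kJ/mol

|ΔT| = |36.65 − 26.50| = 10.15 °C
|q_surr| = (238.3 × 3.91 + 64.8) × 10.15 = 996.553 × 10.15 = 10115 J
n(HCl) = 6.4 / 36.46 = 0.17553 mol
Temperature rose, so q_rxn = −|q_surr| = -10.115 kJ
ΔH = q_rxn / n = -57.63 kJ/mol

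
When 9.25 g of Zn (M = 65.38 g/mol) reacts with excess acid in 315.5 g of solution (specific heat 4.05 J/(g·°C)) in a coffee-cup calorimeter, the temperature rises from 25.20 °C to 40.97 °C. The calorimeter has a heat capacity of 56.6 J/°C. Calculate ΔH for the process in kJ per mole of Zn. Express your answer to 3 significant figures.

|ΔT| = |40.97 − 25.20| = 15.77 °C
|q_surr| = (315.5 × 4.05 + 56.6) × 15.77 = 1334.375 × 15.77 = 21040 J
n(Zn) = 9.25 / 65.38 = 0.1415 mol
Temperature rose, so q_rxn = −|q_surr| = -21.04 kJ
ΔH = q_rxn / n = -148.7 kJ/mol

ΔH = -149 kJ/mol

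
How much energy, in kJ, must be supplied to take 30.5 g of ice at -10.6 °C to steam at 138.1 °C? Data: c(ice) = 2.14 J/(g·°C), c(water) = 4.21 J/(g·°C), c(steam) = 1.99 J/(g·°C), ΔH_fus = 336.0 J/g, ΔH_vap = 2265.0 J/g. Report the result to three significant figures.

q1 (heat ice -10.6→0.0 °C): 30.5 × 2.14 × 10.6 = 692 J
q2 (melt at 0 °C): 30.5 × 336.0 = 10248 J
q3 (heat water 0.0→100.0 °C): 30.5 × 4.21 × 100.0 = 12841 J
q4 (vaporize at 100 °C): 30.5 × 2265.0 = 69083 J
q5 (heat steam 100.0→138.1 °C): 30.5 × 1.99 × 38.1 = 2312 J
Total: 692 + 10248 + 12841 + 69083 + 2312 = 95176 J = 95.2 kJ

q = 95.2 kJ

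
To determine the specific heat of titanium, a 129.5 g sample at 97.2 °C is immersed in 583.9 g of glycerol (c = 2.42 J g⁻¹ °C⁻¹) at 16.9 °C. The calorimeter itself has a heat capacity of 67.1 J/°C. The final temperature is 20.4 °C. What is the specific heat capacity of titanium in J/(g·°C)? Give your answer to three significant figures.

q_gained = (583.9 × 2.42 + 67.1) × (20.4 − 16.9) = 5180 J
q_lost = 129.5 × c × (97.2 − 20.4) = 9945.6 c
Set equal: c = 5180 / 9945.6 = 0.521 J/(g·°C)

c = 0.521 J/(g·°C)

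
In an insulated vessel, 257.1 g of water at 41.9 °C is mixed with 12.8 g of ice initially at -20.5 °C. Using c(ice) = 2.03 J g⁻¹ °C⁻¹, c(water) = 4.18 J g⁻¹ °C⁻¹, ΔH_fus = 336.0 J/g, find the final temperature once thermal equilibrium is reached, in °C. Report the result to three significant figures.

T_f = 35.6 °C

Heat to bring ice to 0 °C and melt it: q₁ = 12.8×2.03×20.5 + 12.8×336.0 = 4833.5 J
Heat the water can supply cooling to 0 °C: 257.1×4.18×41.9 = 45029.0 J > q₁, so all ice melts.
Energy balance: 257.1×4.18×(41.9 − T) = 4833.5 + 12.8×4.18×(T − 0)
1074.678(41.9 − T) = 4833.5 + 53.504 T
45029.0 − 4833.5 = 1128.182 T
T = 40195.5 / 1128.182 = 35.63 °C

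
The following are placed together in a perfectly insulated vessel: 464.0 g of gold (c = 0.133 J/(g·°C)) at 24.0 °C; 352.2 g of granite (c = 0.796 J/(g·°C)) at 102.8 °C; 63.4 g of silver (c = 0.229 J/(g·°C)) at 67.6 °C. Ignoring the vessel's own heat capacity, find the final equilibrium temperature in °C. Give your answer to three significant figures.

Σ mᵢcᵢ(T − Tᵢ) = 0  ⇒  T = Σ mᵢcᵢTᵢ / Σ mᵢcᵢ
Σ mᵢcᵢ = 464.0×0.133 + 352.2×0.796 + 63.4×0.229 = 356.5818
Σ mᵢcᵢTᵢ = 61.712×24.0 + 280.3512×102.8 + 14.5186×67.6 = 31283
T = 31283 / 356.5818 = 87.73 °C

T_f = 87.7 °C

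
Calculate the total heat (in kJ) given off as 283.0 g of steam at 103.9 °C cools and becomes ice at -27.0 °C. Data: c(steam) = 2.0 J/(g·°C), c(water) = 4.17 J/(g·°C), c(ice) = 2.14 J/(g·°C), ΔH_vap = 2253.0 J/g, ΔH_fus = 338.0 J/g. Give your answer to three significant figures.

q = 870 kJ

q1 (cool steam 103.9→100 °C): 283.0 × 2.0 × 3.9 = 2207 J
q2 (condense at 100 °C): 283.0 × 2253.0 = 637599 J
q3 (cool water 100→0 °C): 283.0 × 4.17 × 100.0 = 118011 J
q4 (freeze at 0 °C): 283.0 × 338.0 = 95654 J
q5 (cool ice 0→-27.0 °C): 283.0 × 2.14 × 27.0 = 16352 J
Total: 2207 + 637599 + 118011 + 95654 + 16352 = 869823 J = 870 kJ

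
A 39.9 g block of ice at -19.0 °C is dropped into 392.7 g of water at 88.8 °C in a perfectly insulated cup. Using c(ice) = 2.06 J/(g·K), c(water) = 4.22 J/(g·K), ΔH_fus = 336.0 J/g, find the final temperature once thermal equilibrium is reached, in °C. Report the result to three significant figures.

Heat to bring ice to 0 °C and melt it: q₁ = 39.9×2.06×19.0 + 39.9×336.0 = 14968 J
Heat the water can supply cooling to 0 °C: 392.7×4.22×88.8 = 147159 J > q₁, so all ice melts.
Energy balance: 392.7×4.22×(88.8 − T) = 14968 + 39.9×4.22×(T − 0)
1657.194(88.8 − T) = 14968 + 168.378 T
147159 − 14968 = 1825.572 T
T = 132191 / 1825.572 = 72.41 °C

T_f = 72.4 °C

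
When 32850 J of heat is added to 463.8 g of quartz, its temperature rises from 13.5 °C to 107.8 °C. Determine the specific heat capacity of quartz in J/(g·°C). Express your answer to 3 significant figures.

c = 0.751 J/(g·°C)

c = q / (m ΔT) = 32850 / (463.8 × 94.3)
c = 32850 / 43736.34 = 0.751 J/(g·°C)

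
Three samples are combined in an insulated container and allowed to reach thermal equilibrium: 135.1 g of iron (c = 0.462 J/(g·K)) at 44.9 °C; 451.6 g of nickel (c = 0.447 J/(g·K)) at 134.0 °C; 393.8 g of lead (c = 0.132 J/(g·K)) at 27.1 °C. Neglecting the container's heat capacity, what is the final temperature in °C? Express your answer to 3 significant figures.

T_f = 98.8 °C

Σ mᵢcᵢ(T − Tᵢ) = 0  ⇒  T = Σ mᵢcᵢTᵢ / Σ mᵢcᵢ
Σ mᵢcᵢ = 135.1×0.462 + 451.6×0.447 + 393.8×0.132 = 316.2630
Σ mᵢcᵢTᵢ = 62.4162×44.9 + 201.8652×134.0 + 51.9816×27.1 = 31261
T = 31261 / 316.2630 = 98.84 °C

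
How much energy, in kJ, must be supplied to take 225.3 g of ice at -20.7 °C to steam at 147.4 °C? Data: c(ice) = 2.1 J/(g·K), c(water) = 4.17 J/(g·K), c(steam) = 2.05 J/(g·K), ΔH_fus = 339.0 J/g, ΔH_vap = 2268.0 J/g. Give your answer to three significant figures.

q = 713 kJ

q1 (heat ice -20.7→0.0 °C): 225.3 × 2.1 × 20.7 = 9794 J
q2 (melt at 0 °C): 225.3 × 339.0 = 76377 J
q3 (heat water 0.0→100.0 °C): 225.3 × 4.17 × 100.0 = 93950 J
q4 (vaporize at 100 °C): 225.3 × 2268.0 = 510980 J
q5 (heat steam 100.0→147.4 °C): 225.3 × 2.05 × 47.4 = 21892 J
Total: 9794 + 76377 + 93950 + 510980 + 21892 = 712993 J = 713 kJ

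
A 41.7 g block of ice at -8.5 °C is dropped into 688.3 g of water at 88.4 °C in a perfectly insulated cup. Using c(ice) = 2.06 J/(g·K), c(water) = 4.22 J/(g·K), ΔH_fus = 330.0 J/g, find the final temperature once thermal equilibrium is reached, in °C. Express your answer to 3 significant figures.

Heat to bring ice to 0 °C and melt it: q₁ = 41.7×2.06×8.5 + 41.7×330.0 = 14491 J
Heat the water can supply cooling to 0 °C: 688.3×4.22×88.4 = 256769 J > q₁, so all ice melts.
Energy balance: 688.3×4.22×(88.4 − T) = 14491 + 41.7×4.22×(T − 0)
2904.626(88.4 − T) = 14491 + 175.974 T
256769 − 14491 = 3080.600 T
T = 242278 / 3080.600 = 78.646 °C

T_f = 78.6 °C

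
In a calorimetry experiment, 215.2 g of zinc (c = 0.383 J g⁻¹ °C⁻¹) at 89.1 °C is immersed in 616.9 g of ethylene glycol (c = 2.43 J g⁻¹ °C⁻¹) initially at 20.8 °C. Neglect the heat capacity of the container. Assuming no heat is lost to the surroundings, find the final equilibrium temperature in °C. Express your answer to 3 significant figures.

T_f = 24.4 °C

Heat lost by zinc = heat gained by ethylene glycol.
(215.2)(0.383)(89.1 − T) = (616.9)(2.43)(T − 20.8)
82.4216 (89.1 − T) = 1499.067 (T − 20.8)
7343.8 − 82.4216 T = 1499.067 T − 31181
38524.8 = 1581.4886 T
T = 24.36 °C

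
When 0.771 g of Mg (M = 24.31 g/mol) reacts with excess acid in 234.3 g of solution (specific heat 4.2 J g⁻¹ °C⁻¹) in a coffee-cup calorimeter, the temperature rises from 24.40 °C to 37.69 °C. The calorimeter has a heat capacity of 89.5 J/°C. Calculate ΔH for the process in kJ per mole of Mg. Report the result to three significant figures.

|ΔT| = |37.69 − 24.40| = 13.29 °C
|q_surr| = (234.3 × 4.2 + 89.5) × 13.29 = 1073.56 × 13.29 = 14270 J
n(Mg) = 0.771 / 24.31 = 0.03172 mol
Temperature rose, so q_rxn = −|q_surr| = -14.27 kJ
ΔH = q_rxn / n = -449.9 kJ/mol

ΔH = -450 kJ/mol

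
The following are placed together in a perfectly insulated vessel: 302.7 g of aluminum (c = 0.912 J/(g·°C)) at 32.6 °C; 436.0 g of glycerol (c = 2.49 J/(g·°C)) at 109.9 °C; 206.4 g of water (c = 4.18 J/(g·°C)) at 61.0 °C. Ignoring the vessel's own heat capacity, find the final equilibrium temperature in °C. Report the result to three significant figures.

T_f = 81.3 °C

Σ mᵢcᵢ(T − Tᵢ) = 0  ⇒  T = Σ mᵢcᵢTᵢ / Σ mᵢcᵢ
Σ mᵢcᵢ = 302.7×0.912 + 436.0×2.49 + 206.4×4.18 = 2224.4544
Σ mᵢcᵢTᵢ = 276.0624×32.6 + 1085.64×109.9 + 862.752×61.0 = 180940
T = 180940 / 2224.4544 = 81.34 °C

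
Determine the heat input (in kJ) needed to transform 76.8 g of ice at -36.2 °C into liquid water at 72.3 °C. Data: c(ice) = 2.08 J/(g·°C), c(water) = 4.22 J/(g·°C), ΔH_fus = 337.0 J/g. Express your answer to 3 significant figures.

q = 55.1 kJ

q1 (heat ice -36.2→0.0 °C): 76.8 × 2.08 × 36.2 = 5783 J
q2 (melt at 0 °C): 76.8 × 337.0 = 25882 J
q3 (heat water 0.0→72.3 °C): 76.8 × 4.22 × 72.3 = 23432 J
Total: 5783 + 25882 + 23432 = 55097 J = 55.1 kJ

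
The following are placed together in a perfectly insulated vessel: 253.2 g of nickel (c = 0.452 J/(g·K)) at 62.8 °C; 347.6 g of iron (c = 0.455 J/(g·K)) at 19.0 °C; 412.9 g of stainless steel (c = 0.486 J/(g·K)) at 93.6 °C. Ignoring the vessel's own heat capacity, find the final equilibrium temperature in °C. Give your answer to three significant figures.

T_f = 61.2 °C

Σ mᵢcᵢ(T − Tᵢ) = 0  ⇒  T = Σ mᵢcᵢTᵢ / Σ mᵢcᵢ
Σ mᵢcᵢ = 253.2×0.452 + 347.6×0.455 + 412.9×0.486 = 473.2738
Σ mᵢcᵢTᵢ = 114.4464×62.8 + 158.158×19.0 + 200.6694×93.6 = 28975
T = 28975 / 473.2738 = 61.22 °C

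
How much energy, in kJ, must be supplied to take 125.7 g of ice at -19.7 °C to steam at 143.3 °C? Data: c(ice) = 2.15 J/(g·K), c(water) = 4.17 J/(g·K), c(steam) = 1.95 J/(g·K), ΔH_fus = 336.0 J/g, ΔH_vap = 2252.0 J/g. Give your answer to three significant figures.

q = 394 kJ

q1 (heat ice -19.7→0.0 °C): 125.7 × 2.15 × 19.7 = 5324 J
q2 (melt at 0 °C): 125.7 × 336.0 = 42235 J
q3 (heat water 0.0→100.0 °C): 125.7 × 4.17 × 100.0 = 52417 J
q4 (vaporize at 100 °C): 125.7 × 2252.0 = 283076 J
q5 (heat steam 100.0→143.3 °C): 125.7 × 1.95 × 43.3 = 10613 J
Total: 5324 + 42235 + 52417 + 283076 + 10613 = 393665 J = 394 kJ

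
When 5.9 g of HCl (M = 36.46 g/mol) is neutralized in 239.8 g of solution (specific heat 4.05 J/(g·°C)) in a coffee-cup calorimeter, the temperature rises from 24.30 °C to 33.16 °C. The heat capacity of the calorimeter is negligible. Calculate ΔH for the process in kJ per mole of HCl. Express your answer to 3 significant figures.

ΔH = -53.2 kJ/mol

|ΔT| = |33.16 − 24.30| = 8.86 °C
|q_surr| = (239.8 × 4.05) × 8.86 = 971.19 × 8.86 = 8605 J
n(HCl) = 5.9 / 36.46 = 0.1618 mol
Temperature rose, so q_rxn = −|q_surr| = -8.605 kJ
ΔH = q_rxn / n = -53.18 kJ/mol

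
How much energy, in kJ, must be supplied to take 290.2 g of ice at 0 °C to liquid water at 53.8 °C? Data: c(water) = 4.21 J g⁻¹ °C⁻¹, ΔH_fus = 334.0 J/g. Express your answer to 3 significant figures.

q1 (melt at 0 °C): 290.2 × 334.0 = 96927 J
q2 (heat water 0.0→53.8 °C): 290.2 × 4.21 × 53.8 = 65730 J
Total: 96927 + 65730 = 162657 J = 163 kJ

q = 163 kJ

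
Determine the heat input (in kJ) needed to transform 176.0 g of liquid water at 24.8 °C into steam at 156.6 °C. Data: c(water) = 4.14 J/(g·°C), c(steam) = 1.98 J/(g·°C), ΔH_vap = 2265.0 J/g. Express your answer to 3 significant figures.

q = 473 kJ

q1 (heat water 24.8→100.0 °C): 176.0 × 4.14 × 75.2 = 54794 J
q2 (vaporize at 100 °C): 176.0 × 2265.0 = 398640 J
q3 (heat steam 100.0→156.6 °C): 176.0 × 1.98 × 56.6 = 19724 J
Total: 54794 + 398640 + 19724 = 473158 J = 473 kJ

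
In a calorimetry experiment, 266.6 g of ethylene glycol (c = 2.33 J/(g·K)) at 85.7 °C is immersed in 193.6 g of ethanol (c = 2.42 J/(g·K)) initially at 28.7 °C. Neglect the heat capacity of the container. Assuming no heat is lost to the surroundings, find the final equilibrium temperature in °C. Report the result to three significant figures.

Heat lost by ethylene glycol = heat gained by ethanol.
(266.6)(2.33)(85.7 − T) = (193.6)(2.42)(T − 28.7)
621.178 (85.7 − T) = 468.512 (T − 28.7)
53235 − 621.178 T = 468.512 T − 13446
66681 = 1089.690 T
T = 61.19 °C

T_f = 61.2 °C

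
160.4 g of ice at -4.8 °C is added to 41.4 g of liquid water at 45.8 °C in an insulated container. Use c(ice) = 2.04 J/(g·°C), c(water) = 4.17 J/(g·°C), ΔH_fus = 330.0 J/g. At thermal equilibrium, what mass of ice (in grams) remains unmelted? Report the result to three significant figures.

Heat to warm all ice to 0 °C: 160.4×2.04×4.8 = 1570.6 J
Heat released by water cooling to 0 °C: 41.4×4.17×45.8 = 7906.8 J
7906.8 J < 1570.6 + 160.4×330.0 = 54502.6 J, so not all ice melts; final T = 0 °C.
Heat left for melting: 7906.8 − 1570.6 = 6336.2 J
Mass melted = 6336.2 / 330.0 = 19.20 g
Ice remaining = 160.4 − 19.20 = 141.20 g

m_ice remaining = 141 g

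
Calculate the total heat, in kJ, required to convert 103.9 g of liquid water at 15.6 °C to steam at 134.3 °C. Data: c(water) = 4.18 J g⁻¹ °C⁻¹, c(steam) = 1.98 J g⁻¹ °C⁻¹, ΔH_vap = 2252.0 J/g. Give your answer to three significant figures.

q1 (heat water 15.6→100.0 °C): 103.9 × 4.18 × 84.4 = 36655 J
q2 (vaporize at 100 °C): 103.9 × 2252.0 = 233983 J
q3 (heat steam 100.0→134.3 °C): 103.9 × 1.98 × 34.3 = 7056 J
Total: 36655 + 233983 + 7056 = 277694 J = 278 kJ

q = 278 kJ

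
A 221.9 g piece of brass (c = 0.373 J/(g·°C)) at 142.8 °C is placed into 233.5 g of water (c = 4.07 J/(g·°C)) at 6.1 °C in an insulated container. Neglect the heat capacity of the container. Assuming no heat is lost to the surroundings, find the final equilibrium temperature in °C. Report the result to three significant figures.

T_f = 17.1 °C

Heat lost by brass = heat gained by water.
(221.9)(0.373)(142.8 − T) = (233.5)(4.07)(T − 6.1)
82.7687 (142.8 − T) = 950.345 (T − 6.1)
11819 − 82.7687 T = 950.345 T − 5797.1
17616.1 = 1033.1137 T
T = 17.05 °C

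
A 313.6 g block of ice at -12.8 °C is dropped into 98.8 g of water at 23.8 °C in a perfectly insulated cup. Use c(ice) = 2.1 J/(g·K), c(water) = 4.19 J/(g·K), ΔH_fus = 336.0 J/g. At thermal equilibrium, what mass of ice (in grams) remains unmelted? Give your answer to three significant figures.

m_ice remaining = 309 g

Heat to warm all ice to 0 °C: 313.6×2.1×12.8 = 8429.6 J
Heat released by water cooling to 0 °C: 98.8×4.19×23.8 = 9852.5 J
9852.5 J < 8429.6 + 313.6×336.0 = 113799.2 J, so not all ice melts; final T = 0 °C.
Heat left for melting: 9852.5 − 8429.6 = 1422.9 J
Mass melted = 1422.9 / 336.0 = 4.235 g
Ice remaining = 313.6 − 4.235 = 309.365 g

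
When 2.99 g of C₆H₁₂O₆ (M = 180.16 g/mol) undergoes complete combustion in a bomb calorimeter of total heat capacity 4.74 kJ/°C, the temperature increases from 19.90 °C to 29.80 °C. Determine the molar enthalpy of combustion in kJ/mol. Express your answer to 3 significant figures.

ΔT = 29.80 − 19.90 = 9.90 °C
q_cal = C_cal × ΔT = 4.74 × 9.90 = 46.926 kJ
n = 2.99 / 180.16 = 0.01660 mol
q_rxn = −q_cal = -46.926 kJ
ΔH = -46.926 / 0.01660 = -2827 kJ/mol

ΔH = -2830 kJ/mol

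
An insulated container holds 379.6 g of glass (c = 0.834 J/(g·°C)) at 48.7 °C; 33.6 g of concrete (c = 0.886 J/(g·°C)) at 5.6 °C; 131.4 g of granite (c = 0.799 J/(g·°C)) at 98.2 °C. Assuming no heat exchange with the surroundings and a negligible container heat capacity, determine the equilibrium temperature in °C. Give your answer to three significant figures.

T_f = 57.4 °C

Σ mᵢcᵢ(T − Tᵢ) = 0  ⇒  T = Σ mᵢcᵢTᵢ / Σ mᵢcᵢ
Σ mᵢcᵢ = 379.6×0.834 + 33.6×0.886 + 131.4×0.799 = 451.3446
Σ mᵢcᵢTᵢ = 316.5864×48.7 + 29.7696×5.6 + 104.9886×98.2 = 25894
T = 25894 / 451.3446 = 57.37 °C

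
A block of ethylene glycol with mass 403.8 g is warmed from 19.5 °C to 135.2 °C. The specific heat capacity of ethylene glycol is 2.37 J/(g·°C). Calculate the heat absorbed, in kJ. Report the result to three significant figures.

q = m c ΔT = 403.8 × 2.37 × (135.2 − 19.5)
q = 403.8 × 2.37 × 115.7 = 110700 J = 111 kJ

q = 111 kJ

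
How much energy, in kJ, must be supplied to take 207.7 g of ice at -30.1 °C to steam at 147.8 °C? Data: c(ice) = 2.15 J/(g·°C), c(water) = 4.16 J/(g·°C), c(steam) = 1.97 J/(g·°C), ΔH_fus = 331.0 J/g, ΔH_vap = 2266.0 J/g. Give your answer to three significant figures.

q = 659 kJ

q1 (heat ice -30.1→0.0 °C): 207.7 × 2.15 × 30.1 = 13441 J
q2 (melt at 0 °C): 207.7 × 331.0 = 68749 J
q3 (heat water 0.0→100.0 °C): 207.7 × 4.16 × 100.0 = 86403 J
q4 (vaporize at 100 °C): 207.7 × 2266.0 = 470648 J
q5 (heat steam 100.0→147.8 °C): 207.7 × 1.97 × 47.8 = 19558 J
Total: 13441 + 68749 + 86403 + 470648 + 19558 = 658799 J = 659 kJ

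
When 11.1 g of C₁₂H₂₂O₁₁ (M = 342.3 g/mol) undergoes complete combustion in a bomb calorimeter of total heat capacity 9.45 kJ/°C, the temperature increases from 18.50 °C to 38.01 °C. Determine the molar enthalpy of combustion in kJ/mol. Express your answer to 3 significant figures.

ΔH = -5690 kJ/mol

ΔT = 38.01 − 18.50 = 19.51 °C
q_cal = C_cal × ΔT = 9.45 × 19.51 = 184.3695 kJ
n = 11.1 / 342.3 = 0.03243 mol
q_rxn = −q_cal = -184.3695 kJ
ΔH = -184.3695 / 0.03243 = -5685 kJ/mol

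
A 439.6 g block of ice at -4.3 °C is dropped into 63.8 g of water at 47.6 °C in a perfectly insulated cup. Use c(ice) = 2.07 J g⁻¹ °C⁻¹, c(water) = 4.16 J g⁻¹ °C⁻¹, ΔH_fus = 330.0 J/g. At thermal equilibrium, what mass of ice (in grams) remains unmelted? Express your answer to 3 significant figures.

Heat to warm all ice to 0 °C: 439.6×2.07×4.3 = 3912.9 J
Heat released by water cooling to 0 °C: 63.8×4.16×47.6 = 12633 J
12633 J < 3912.9 + 439.6×330.0 = 148980.9 J, so not all ice melts; final T = 0 °C.
Heat left for melting: 12633 − 3912.9 = 8720.1 J
Mass melted = 8720.1 / 330.0 = 26.42 g
Ice remaining = 439.6 − 26.42 = 413.18 g

m_ice remaining = 413 g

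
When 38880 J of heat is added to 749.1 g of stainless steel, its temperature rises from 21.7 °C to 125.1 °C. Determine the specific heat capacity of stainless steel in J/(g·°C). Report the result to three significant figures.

c = 0.502 J/(g·°C)

c = q / (m ΔT) = 38880 / (749.1 × 103.4)
c = 38880 / 77456.94 = 0.502 J/(g·°C)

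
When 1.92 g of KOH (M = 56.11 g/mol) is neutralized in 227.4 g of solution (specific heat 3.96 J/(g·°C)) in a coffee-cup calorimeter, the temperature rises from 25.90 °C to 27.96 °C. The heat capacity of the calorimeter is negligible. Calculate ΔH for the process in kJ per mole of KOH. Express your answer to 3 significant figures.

|ΔT| = |27.96 − 25.90| = 2.06 °C
|q_surr| = (227.4 × 3.96) × 2.06 = 900.504 × 2.06 = 1855 J
n(KOH) = 1.92 / 56.11 = 0.03422 mol
Temperature rose, so q_rxn = −|q_surr| = -1.855 kJ
ΔH = q_rxn / n = -54.21 kJ/mol

ΔH = -54.2 kJ/mol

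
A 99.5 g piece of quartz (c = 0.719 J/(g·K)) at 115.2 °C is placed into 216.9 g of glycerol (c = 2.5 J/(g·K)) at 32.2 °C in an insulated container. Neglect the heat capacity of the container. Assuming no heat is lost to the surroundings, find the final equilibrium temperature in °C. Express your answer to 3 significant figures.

Heat lost by quartz = heat gained by glycerol.
(99.5)(0.719)(115.2 − T) = (216.9)(2.5)(T − 32.2)
71.5405 (115.2 − T) = 542.25 (T − 32.2)
8241.5 − 71.5405 T = 542.25 T − 17460
25701.5 = 613.7905 T
T = 41.87 °C

T_f = 41.9 °C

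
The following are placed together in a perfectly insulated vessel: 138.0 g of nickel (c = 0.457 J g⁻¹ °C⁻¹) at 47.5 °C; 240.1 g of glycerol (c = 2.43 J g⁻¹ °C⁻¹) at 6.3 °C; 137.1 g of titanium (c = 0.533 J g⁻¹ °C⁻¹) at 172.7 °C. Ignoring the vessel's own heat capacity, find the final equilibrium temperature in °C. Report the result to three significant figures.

T_f = 26.8 °C

Σ mᵢcᵢ(T − Tᵢ) = 0  ⇒  T = Σ mᵢcᵢTᵢ / Σ mᵢcᵢ
Σ mᵢcᵢ = 138.0×0.457 + 240.1×2.43 + 137.1×0.533 = 719.5833
Σ mᵢcᵢTᵢ = 63.066×47.5 + 583.443×6.3 + 73.0743×172.7 = 19291
T = 19291 / 719.5833 = 26.81 °C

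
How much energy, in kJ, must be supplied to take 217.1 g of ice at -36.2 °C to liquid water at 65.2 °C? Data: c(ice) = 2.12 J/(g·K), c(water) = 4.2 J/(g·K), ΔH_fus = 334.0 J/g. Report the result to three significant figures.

q = 149 kJ

q1 (heat ice -36.2→0.0 °C): 217.1 × 2.12 × 36.2 = 16661 J
q2 (melt at 0 °C): 217.1 × 334.0 = 72511 J
q3 (heat water 0.0→65.2 °C): 217.1 × 4.2 × 65.2 = 59451 J
Total: 16661 + 72511 + 59451 = 148623 J = 149 kJ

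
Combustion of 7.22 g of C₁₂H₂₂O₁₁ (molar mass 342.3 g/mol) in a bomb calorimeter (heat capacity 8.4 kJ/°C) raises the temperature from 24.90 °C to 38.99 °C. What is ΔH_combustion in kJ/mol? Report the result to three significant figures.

ΔH = -5610 kJ/mol

ΔT = 38.99 − 24.90 = 14.09 °C
q_cal = C_cal × ΔT = 8.4 × 14.09 = 118.356 kJ
n = 7.22 / 342.3 = 0.02109 mol
q_rxn = −q_cal = -118.356 kJ
ΔH = -118.356 / 0.02109 = -5612 kJ/mol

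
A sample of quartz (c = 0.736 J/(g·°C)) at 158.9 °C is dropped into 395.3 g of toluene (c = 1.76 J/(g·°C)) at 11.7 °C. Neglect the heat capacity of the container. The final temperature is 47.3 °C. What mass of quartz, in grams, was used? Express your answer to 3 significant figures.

q_gained = (395.3 × 1.76) × (47.3 − 11.7) = 24770 J
q_lost = m × 0.736 × (158.9 − 47.3) = 82.1376 m
m = 24770 / 82.1376 = 302 g

m = 302 g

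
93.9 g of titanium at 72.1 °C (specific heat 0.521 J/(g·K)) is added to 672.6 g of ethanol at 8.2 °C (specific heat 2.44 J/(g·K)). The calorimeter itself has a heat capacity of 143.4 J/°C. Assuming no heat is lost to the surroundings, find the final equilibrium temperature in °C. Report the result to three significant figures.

Heat lost by titanium = heat gained by ethanol + calorimeter.
(93.9)(0.521)(72.1 − T) = [(672.6)(2.44) + 143.4](T − 8.2)
48.9219 (72.1 − T) = 1784.544 (T − 8.2)
3527.27 − 48.9219 T = 1784.544 T − 14633.3
18160.57 = 1833.4659 T
T = 9.905 °C

T_f = 9.91 °C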